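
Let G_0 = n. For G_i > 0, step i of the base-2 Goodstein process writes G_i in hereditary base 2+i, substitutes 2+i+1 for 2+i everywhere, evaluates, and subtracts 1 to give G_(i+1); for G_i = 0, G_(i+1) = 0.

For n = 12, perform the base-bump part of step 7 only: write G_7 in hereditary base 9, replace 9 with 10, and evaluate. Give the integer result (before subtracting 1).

(0) 12|_2 = 2^(2 + 1) + 2^2 ↦ 3^(3 + 1) + 3^3|_3 = 108 ⇒ 107
(1) 107|_3 = 3^(3 + 1) + 2·3^2 + 2·3 + 2 ↦ 4^(4 + 1) + 2·4^2 + 2·4 + 2|_4 = 1066 ⇒ 1065
(2) 1065|_4 = 4^(4 + 1) + 2·4^2 + 2·4 + 1 ↦ 5^(5 + 1) + 2·5^2 + 2·5 + 1|_5 = 15686 ⇒ 15685
(3) 15685|_5 = 5^(5 + 1) + 2·5^2 + 2·5 ↦ 6^(6 + 1) + 2·6^2 + 2·6|_6 = 280020 ⇒ 280019
(4) 280019|_6 = 6^(6 + 1) + 2·6^2 + 6 + 5 ↦ 7^(7 + 1) + 2·7^2 + 7 + 5|_7 = 5764911 ⇒ 5764910
(5) 5764910|_7 = 7^(7 + 1) + 2·7^2 + 7 + 4 ↦ 8^(8 + 1) + 2·8^2 + 8 + 4|_8 = 134217868 ⇒ 134217867
(6) 134217867|_8 = 8^(8 + 1) + 2·8^2 + 8 + 3 ↦ 9^(9 + 1) + 2·9^2 + 9 + 3|_9 = 3486784575 ⇒ 3486784574
(7) 3486784574|_9 = 9^(9 + 1) + 2·9^2 + 9 + 2 ↦ 10^(10 + 1) + 2·10^2 + 10 + 2|_10 = 100000000212 ⇒ 100000000211

100000000212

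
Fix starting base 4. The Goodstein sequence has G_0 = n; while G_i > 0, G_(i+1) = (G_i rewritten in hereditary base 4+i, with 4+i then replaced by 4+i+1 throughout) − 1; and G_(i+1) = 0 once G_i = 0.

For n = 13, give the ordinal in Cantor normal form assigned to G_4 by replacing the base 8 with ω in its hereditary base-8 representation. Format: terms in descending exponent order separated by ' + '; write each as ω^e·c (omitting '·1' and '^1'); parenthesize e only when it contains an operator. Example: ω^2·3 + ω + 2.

step 0: 13 = 3·4 + 1; sub 5 for 4: 3·5 + 1; = 16; G_1 = 16−1 = 15
step 1: 15 = 3·5; sub 6 for 5: 3·6; = 18; G_2 = 18−1 = 17
step 2: 17 = 2·6 + 5; sub 7 for 6: 2·7 + 5; = 19; G_3 = 19−1 = 18
step 3: 18 = 2·7 + 4; sub 8 for 7: 2·8 + 4; = 20; G_4 = 20−1 = 19
step 4: 19 = 2·8 + 3; sub 9 for 8: 2·9 + 3; = 21; G_5 = 21−1 = 20

ω·2 + 3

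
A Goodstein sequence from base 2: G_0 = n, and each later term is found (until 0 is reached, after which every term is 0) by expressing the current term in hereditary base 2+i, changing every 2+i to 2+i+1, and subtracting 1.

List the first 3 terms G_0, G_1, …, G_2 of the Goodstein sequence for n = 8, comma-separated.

step 0: 8 = 2^(2 + 1); sub 3 for 2: 3^(3 + 1); = 81; G_1 = 81−1 = 80
step 1: 80 = 2·3^3 + 2·3^2 + 2·3 + 2; sub 4 for 3: 2·4^4 + 2·4^2 + 2·4 + 2; = 554; G_2 = 554−1 = 553

8, 80, 553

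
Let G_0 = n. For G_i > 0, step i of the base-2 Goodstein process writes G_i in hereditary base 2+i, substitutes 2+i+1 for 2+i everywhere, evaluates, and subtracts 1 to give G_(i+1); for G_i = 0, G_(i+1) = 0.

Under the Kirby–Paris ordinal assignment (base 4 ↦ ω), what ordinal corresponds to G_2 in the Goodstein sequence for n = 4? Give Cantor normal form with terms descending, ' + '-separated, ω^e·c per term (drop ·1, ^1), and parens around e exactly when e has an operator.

ω^2·2 + ω·2 + 1

(0) 4|_2 = 2^2 ↦ 3^3|_3 = 27 ⇒ 26
(1) 26|_3 = 2·3^2 + 2·3 + 2 ↦ 2·4^2 + 2·4 + 2|_4 = 42 ⇒ 41
(2) 41|_4 = 2·4^2 + 2·4 + 1 ↦ 2·5^2 + 2·5 + 1|_5 = 61 ⇒ 60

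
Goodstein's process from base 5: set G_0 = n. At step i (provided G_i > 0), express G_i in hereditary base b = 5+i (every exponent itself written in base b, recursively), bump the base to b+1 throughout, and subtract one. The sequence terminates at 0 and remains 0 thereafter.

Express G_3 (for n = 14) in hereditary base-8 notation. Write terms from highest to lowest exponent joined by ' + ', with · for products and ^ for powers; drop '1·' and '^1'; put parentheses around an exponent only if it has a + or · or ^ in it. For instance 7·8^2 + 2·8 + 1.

2·8 + 1

14 —HB5→ 2·5 + 4 —bump→ 2·6 + 4 = 16 —(−1)→ 15
15 —HB6→ 2·6 + 3 —bump→ 2·7 + 3 = 17 —(−1)→ 16
16 —HB7→ 2·7 + 2 —bump→ 2·8 + 2 = 18 —(−1)→ 17
17 —HB8→ 2·8 + 1 —bump→ 2·9 + 1 = 19 —(−1)→ 18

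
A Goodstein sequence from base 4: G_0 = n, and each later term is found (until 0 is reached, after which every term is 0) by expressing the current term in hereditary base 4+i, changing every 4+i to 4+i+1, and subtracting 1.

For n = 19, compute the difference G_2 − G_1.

10

base 4: 19 = 4^2 + 3; at 5: 5^2 + 3 = 28; next = 27
base 5: 27 = 5^2 + 2; at 6: 6^2 + 2 = 38; next = 37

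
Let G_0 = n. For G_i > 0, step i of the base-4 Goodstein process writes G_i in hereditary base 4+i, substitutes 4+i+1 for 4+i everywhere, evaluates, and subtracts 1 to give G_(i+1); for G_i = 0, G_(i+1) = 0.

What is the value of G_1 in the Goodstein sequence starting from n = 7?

base 4: 7 = 4 + 3; at 5: 5 + 3 = 8; next = 7
base 5: 7 = 5 + 2; at 6: 6 + 2 = 8; next = 7

7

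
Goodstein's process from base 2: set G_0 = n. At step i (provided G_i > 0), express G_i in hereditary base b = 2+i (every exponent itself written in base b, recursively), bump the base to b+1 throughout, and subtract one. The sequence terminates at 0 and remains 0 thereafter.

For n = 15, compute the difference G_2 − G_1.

1172

15 —HB2→ 2^(2 + 1) + 2^2 + 2 + 1 —bump→ 3^(3 + 1) + 3^3 + 3 + 1 = 112 —(−1)→ 111
111 —HB3→ 3^(3 + 1) + 3^3 + 3 —bump→ 4^(4 + 1) + 4^4 + 4 = 1284 —(−1)→ 1283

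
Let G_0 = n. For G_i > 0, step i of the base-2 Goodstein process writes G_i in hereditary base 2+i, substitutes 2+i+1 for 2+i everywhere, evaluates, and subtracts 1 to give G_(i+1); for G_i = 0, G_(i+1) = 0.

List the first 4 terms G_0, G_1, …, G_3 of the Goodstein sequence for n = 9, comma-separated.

9, 81, 1023, 9842

G_0=9  [base 2] 2^(2 + 1) + 1  →[2↦3]→  3^(3 + 1) + 1 = 82  −1 ⇒ G_1=81
G_1=81  [base 3] 3^(3 + 1)  →[3↦4]→  4^(4 + 1) = 1024  −1 ⇒ G_2=1023
G_2=1023  [base 4] 3·4^4 + 3·4^3 + 3·4^2 + 3·4 + 3  →[4↦5]→  3·5^5 + 3·5^3 + 3·5^2 + 3·5 + 3 = 9843  −1 ⇒ G_3=9842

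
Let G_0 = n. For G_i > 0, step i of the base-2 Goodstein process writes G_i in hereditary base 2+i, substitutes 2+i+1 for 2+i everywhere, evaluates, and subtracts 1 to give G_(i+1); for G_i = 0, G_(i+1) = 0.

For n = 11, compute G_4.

i=0: 11 = 2^(2 + 1) + 2 + 1 (b=2); 2→3: 3^(3 + 1) + 3 + 1 = 85; 85−1 = 84
i=1: 84 = 3^(3 + 1) + 3 (b=3); 3→4: 4^(4 + 1) + 4 = 1028; 1028−1 = 1027
i=2: 1027 = 4^(4 + 1) + 3 (b=4); 4→5: 5^(5 + 1) + 3 = 15628; 15628−1 = 15627
i=3: 15627 = 5^(5 + 1) + 2 (b=5); 5→6: 6^(6 + 1) + 2 = 279938; 279938−1 = 279937
i=4: 279937 = 6^(6 + 1) + 1 (b=6); 6→7: 7^(7 + 1) + 1 = 5764802; 5764802−1 = 5764801

279937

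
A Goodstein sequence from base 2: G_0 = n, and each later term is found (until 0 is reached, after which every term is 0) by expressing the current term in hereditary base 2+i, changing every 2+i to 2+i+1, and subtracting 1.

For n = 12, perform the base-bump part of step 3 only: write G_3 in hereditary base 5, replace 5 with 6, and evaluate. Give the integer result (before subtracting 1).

step 0: 12 = 2^(2 + 1) + 2^2; sub 3 for 2: 3^(3 + 1) + 3^3; = 108; G_1 = 108−1 = 107
step 1: 107 = 3^(3 + 1) + 2·3^2 + 2·3 + 2; sub 4 for 3: 4^(4 + 1) + 2·4^2 + 2·4 + 2; = 1066; G_2 = 1066−1 = 1065
step 2: 1065 = 4^(4 + 1) + 2·4^2 + 2·4 + 1; sub 5 for 4: 5^(5 + 1) + 2·5^2 + 2·5 + 1; = 15686; G_3 = 15686−1 = 15685
step 3: 15685 = 5^(5 + 1) + 2·5^2 + 2·5; sub 6 for 5: 6^(6 + 1) + 2·6^2 + 2·6; = 280020; G_4 = 280020−1 = 280019

280020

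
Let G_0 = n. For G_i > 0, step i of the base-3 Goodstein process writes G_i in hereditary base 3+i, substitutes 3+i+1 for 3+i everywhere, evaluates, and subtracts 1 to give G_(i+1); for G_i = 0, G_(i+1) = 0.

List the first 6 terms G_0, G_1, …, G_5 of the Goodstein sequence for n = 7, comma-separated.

7, 8, 9, 9, 9, 9

base 3: 7 = 2·3 + 1; at 4: 2·4 + 1 = 9; next = 8
base 4: 8 = 2·4; at 5: 2·5 = 10; next = 9
base 5: 9 = 5 + 4; at 6: 6 + 4 = 10; next = 9
base 6: 9 = 6 + 3; at 7: 7 + 3 = 10; next = 9
base 7: 9 = 7 + 2; at 8: 8 + 2 = 10; next = 9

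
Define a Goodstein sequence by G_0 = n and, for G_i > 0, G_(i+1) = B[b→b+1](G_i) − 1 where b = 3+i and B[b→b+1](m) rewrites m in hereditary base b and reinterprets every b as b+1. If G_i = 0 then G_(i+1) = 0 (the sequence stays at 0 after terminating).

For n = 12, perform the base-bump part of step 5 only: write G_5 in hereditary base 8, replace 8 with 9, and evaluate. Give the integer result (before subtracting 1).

base 3: 12 = 3^2 + 3; at 4: 4^2 + 4 = 20; next = 19
base 4: 19 = 4^2 + 3; at 5: 5^2 + 3 = 28; next = 27
base 5: 27 = 5^2 + 2; at 6: 6^2 + 2 = 38; next = 37
base 6: 37 = 6^2 + 1; at 7: 7^2 + 1 = 50; next = 49
base 7: 49 = 7^2; at 8: 8^2 = 64; next = 63
base 8: 63 = 7·8 + 7; at 9: 7·9 + 7 = 70; next = 69

70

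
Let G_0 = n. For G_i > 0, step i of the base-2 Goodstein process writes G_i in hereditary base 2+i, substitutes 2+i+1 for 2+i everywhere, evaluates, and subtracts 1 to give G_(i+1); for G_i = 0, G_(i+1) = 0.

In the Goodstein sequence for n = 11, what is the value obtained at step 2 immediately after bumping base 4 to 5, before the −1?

15628

base 2: 11 = 2^(2 + 1) + 2 + 1; at 3: 3^(3 + 1) + 3 + 1 = 85; next = 84
base 3: 84 = 3^(3 + 1) + 3; at 4: 4^(4 + 1) + 4 = 1028; next = 1027
base 4: 1027 = 4^(4 + 1) + 3; at 5: 5^(5 + 1) + 3 = 15628; next = 15627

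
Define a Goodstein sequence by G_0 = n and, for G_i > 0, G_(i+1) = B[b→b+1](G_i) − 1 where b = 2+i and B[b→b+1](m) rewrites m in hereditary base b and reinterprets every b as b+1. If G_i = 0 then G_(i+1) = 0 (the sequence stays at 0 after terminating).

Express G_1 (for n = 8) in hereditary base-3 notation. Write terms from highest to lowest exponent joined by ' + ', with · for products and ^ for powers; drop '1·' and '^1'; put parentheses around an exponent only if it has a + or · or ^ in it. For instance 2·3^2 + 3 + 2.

2·3^3 + 2·3^2 + 2·3 + 2

(0) 8|_2 = 2^(2 + 1) ↦ 3^(3 + 1)|_3 = 81 ⇒ 80
(1) 80|_3 = 2·3^3 + 2·3^2 + 2·3 + 2 ↦ 2·4^4 + 2·4^2 + 2·4 + 2|_4 = 554 ⇒ 553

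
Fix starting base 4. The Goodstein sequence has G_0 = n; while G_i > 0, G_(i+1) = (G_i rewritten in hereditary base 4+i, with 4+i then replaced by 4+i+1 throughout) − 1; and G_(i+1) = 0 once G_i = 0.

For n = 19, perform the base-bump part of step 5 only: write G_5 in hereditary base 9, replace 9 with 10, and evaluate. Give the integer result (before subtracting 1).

76

base 4: 19 = 4^2 + 3; at 5: 5^2 + 3 = 28; next = 27
base 5: 27 = 5^2 + 2; at 6: 6^2 + 2 = 38; next = 37
base 6: 37 = 6^2 + 1; at 7: 7^2 + 1 = 50; next = 49
base 7: 49 = 7^2; at 8: 8^2 = 64; next = 63
base 8: 63 = 7·8 + 7; at 9: 7·9 + 7 = 70; next = 69
base 9: 69 = 7·9 + 6; at 10: 7·10 + 6 = 76; next = 75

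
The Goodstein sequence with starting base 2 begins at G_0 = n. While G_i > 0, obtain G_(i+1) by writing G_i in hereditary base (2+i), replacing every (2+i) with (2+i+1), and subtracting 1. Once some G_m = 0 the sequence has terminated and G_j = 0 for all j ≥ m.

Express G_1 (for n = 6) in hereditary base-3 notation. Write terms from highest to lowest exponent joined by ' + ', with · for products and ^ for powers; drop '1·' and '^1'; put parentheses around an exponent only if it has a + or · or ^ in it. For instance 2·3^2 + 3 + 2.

G_0=6  [base 2] 2^2 + 2  →[2↦3]→  3^3 + 3 = 30  −1 ⇒ G_1=29
G_1=29  [base 3] 3^3 + 2  →[3↦4]→  4^4 + 2 = 258  −1 ⇒ G_2=257

3^3 + 2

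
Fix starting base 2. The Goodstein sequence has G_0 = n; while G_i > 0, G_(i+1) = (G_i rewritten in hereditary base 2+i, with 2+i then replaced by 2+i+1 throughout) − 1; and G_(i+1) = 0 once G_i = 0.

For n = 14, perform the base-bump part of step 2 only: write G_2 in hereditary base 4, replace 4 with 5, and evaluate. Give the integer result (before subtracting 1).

18751

(0) 14|_2 = 2^(2 + 1) + 2^2 + 2 ↦ 3^(3 + 1) + 3^3 + 3|_3 = 111 ⇒ 110
(1) 110|_3 = 3^(3 + 1) + 3^3 + 2 ↦ 4^(4 + 1) + 4^4 + 2|_4 = 1282 ⇒ 1281
(2) 1281|_4 = 4^(4 + 1) + 4^4 + 1 ↦ 5^(5 + 1) + 5^5 + 1|_5 = 18751 ⇒ 18750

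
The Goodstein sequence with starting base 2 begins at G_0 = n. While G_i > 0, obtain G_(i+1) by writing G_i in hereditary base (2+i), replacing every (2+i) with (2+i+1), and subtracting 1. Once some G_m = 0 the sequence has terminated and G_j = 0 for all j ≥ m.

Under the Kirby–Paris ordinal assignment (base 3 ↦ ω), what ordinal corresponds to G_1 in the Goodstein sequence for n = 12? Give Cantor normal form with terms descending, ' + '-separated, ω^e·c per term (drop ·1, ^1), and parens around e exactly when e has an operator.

ω^(ω + 1) + ω^2·2 + ω·2 + 2

base 2: 12 = 2^(2 + 1) + 2^2; at 3: 3^(3 + 1) + 3^3 = 108; next = 107
base 3: 107 = 3^(3 + 1) + 2·3^2 + 2·3 + 2; at 4: 4^(4 + 1) + 2·4^2 + 2·4 + 2 = 1066; next = 1065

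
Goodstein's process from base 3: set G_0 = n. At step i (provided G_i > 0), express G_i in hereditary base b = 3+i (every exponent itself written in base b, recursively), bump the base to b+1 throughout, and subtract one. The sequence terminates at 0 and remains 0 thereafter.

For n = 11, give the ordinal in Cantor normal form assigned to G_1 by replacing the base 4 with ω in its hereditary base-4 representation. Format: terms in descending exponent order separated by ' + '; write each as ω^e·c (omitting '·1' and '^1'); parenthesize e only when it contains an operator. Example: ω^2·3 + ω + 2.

ω^2 + 1

11 —HB3→ 3^2 + 2 —bump→ 4^2 + 2 = 18 —(−1)→ 17
17 —HB4→ 4^2 + 1 —bump→ 5^2 + 1 = 26 —(−1)→ 25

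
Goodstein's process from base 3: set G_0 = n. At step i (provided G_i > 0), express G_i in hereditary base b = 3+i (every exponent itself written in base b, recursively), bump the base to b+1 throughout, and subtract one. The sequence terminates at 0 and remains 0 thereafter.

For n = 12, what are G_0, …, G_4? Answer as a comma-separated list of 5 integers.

12, 19, 27, 37, 49

i=0: 12 = 3^2 + 3 (b=3); 3→4: 4^2 + 4 = 20; 20−1 = 19
i=1: 19 = 4^2 + 3 (b=4); 4→5: 5^2 + 3 = 28; 28−1 = 27
i=2: 27 = 5^2 + 2 (b=5); 5→6: 6^2 + 2 = 38; 38−1 = 37
i=3: 37 = 6^2 + 1 (b=6); 6→7: 7^2 + 1 = 50; 50−1 = 49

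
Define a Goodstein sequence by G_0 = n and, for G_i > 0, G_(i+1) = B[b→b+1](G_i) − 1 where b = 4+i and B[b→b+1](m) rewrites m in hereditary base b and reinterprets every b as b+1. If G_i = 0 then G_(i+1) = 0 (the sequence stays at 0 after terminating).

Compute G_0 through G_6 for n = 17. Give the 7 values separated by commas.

17, 25, 35, 39, 43, 47, 51

[0] 17 ≡ 4^2 + 1 (base 4). Lift 5: 26. −1: 25.
[1] 25 ≡ 5^2 (base 5). Lift 6: 36. −1: 35.
[2] 35 ≡ 5·6 + 5 (base 6). Lift 7: 40. −1: 39.
[3] 39 ≡ 5·7 + 4 (base 7). Lift 8: 44. −1: 43.
[4] 43 ≡ 5·8 + 3 (base 8). Lift 9: 48. −1: 47.
[5] 47 ≡ 5·9 + 2 (base 9). Lift 10: 52. −1: 51.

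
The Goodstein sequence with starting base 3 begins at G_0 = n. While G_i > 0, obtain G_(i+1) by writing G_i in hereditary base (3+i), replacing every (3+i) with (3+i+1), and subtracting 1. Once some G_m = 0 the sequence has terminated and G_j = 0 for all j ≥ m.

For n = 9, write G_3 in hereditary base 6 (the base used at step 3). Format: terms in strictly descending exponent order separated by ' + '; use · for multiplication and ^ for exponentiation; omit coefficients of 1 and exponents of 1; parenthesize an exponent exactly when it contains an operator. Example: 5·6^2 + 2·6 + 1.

3·6 + 1

G_0 = 9. HB_3(9) = 3^2. Bump = 16. G_1 = 15.
G_1 = 15. HB_4(15) = 3·4 + 3. Bump = 18. G_2 = 17.
G_2 = 17. HB_5(17) = 3·5 + 2. Bump = 20. G_3 = 19.
G_3 = 19. HB_6(19) = 3·6 + 1. Bump = 22. G_4 = 21.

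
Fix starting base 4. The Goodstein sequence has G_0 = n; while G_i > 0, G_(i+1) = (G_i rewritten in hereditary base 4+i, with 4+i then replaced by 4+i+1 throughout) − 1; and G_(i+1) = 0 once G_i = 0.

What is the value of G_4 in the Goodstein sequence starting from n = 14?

21

G_0=14  [base 4] 3·4 + 2  →[4↦5]→  3·5 + 2 = 17  −1 ⇒ G_1=16
G_1=16  [base 5] 3·5 + 1  →[5↦6]→  3·6 + 1 = 19  −1 ⇒ G_2=18
G_2=18  [base 6] 3·6  →[6↦7]→  3·7 = 21  −1 ⇒ G_3=20
G_3=20  [base 7] 2·7 + 6  →[7↦8]→  2·8 + 6 = 22  −1 ⇒ G_4=21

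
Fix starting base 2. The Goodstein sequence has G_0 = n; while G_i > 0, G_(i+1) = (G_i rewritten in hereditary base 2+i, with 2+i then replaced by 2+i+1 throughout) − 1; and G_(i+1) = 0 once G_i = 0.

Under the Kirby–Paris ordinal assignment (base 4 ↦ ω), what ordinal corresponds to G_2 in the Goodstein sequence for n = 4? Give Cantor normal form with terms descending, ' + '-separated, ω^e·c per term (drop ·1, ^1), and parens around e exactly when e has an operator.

G_0 = 4. HB_2(4) = 2^2. Bump = 27. G_1 = 26.
G_1 = 26. HB_3(26) = 2·3^2 + 2·3 + 2. Bump = 42. G_2 = 41.
G_2 = 41. HB_4(41) = 2·4^2 + 2·4 + 1. Bump = 61. G_3 = 60.

ω^2·2 + ω·2 + 1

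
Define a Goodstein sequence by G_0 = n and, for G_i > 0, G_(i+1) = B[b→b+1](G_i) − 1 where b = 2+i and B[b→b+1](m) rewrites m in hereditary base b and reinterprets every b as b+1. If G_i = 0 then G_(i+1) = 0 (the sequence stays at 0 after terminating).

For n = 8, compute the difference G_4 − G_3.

87085

(0) 8|_2 = 2^(2 + 1) ↦ 3^(3 + 1)|_3 = 81 ⇒ 80
(1) 80|_3 = 2·3^3 + 2·3^2 + 2·3 + 2 ↦ 2·4^4 + 2·4^2 + 2·4 + 2|_4 = 554 ⇒ 553
(2) 553|_4 = 2·4^4 + 2·4^2 + 2·4 + 1 ↦ 2·5^5 + 2·5^2 + 2·5 + 1|_5 = 6311 ⇒ 6310
(3) 6310|_5 = 2·5^5 + 2·5^2 + 2·5 ↦ 2·6^6 + 2·6^2 + 2·6|_6 = 93396 ⇒ 93395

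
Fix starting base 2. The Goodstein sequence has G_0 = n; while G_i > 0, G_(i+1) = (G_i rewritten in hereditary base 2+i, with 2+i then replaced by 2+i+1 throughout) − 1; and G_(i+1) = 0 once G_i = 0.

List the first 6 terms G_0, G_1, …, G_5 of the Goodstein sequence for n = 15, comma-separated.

[0] 15 ≡ 2^(2 + 1) + 2^2 + 2 + 1 (base 2). Lift 3: 112. −1: 111.
[1] 111 ≡ 3^(3 + 1) + 3^3 + 3 (base 3). Lift 4: 1284. −1: 1283.
[2] 1283 ≡ 4^(4 + 1) + 4^4 + 3 (base 4). Lift 5: 18753. −1: 18752.
[3] 18752 ≡ 5^(5 + 1) + 5^5 + 2 (base 5). Lift 6: 326594. −1: 326593.
[4] 326593 ≡ 6^(6 + 1) + 6^6 + 1 (base 6). Lift 7: 6588345. −1: 6588344.

15, 111, 1283, 18752, 326593, 6588344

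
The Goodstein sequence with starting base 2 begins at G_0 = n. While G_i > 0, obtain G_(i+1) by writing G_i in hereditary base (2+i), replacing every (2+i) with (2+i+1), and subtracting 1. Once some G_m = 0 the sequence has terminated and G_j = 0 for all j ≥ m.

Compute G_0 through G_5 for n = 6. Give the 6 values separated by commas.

(0) 6|_2 = 2^2 + 2 ↦ 3^3 + 3|_3 = 30 ⇒ 29
(1) 29|_3 = 3^3 + 2 ↦ 4^4 + 2|_4 = 258 ⇒ 257
(2) 257|_4 = 4^4 + 1 ↦ 5^5 + 1|_5 = 3126 ⇒ 3125
(3) 3125|_5 = 5^5 ↦ 6^6|_6 = 46656 ⇒ 46655
(4) 46655|_6 = 5·6^5 + 5·6^4 + 5·6^3 + 5·6^2 + 5·6 + 5 ↦ 5·7^5 + 5·7^4 + 5·7^3 + 5·7^2 + 5·7 + 5|_7 = 98040 ⇒ 98039

6, 29, 257, 3125, 46655, 98039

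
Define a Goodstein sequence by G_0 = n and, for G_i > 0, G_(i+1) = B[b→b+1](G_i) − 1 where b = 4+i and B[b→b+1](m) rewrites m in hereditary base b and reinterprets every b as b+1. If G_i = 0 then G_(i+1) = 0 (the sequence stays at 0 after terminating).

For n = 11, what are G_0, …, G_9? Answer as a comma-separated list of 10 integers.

11, 12, 13, 14, 15, 15, 15, 15, 15, 15

base 4: 11 = 2·4 + 3; at 5: 2·5 + 3 = 13; next = 12
base 5: 12 = 2·5 + 2; at 6: 2·6 + 2 = 14; next = 13
base 6: 13 = 2·6 + 1; at 7: 2·7 + 1 = 15; next = 14
base 7: 14 = 2·7; at 8: 2·8 = 16; next = 15
base 8: 15 = 8 + 7; at 9: 9 + 7 = 16; next = 15
base 9: 15 = 9 + 6; at 10: 10 + 6 = 16; next = 15
base 10: 15 = 10 + 5; at 11: 11 + 5 = 16; next = 15
base 11: 15 = 11 + 4; at 12: 12 + 4 = 16; next = 15
base 12: 15 = 12 + 3; at 13: 13 + 3 = 16; next = 15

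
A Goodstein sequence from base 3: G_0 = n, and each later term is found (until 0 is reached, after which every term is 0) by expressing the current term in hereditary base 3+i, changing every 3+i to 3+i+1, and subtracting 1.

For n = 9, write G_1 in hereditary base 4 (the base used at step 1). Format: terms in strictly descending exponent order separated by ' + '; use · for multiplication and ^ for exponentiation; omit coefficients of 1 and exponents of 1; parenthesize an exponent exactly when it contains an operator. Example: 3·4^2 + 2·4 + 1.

3·4 + 3

9 —HB3→ 3^2 —bump→ 4^2 = 16 —(−1)→ 15
15 —HB4→ 3·4 + 3 —bump→ 3·5 + 3 = 18 —(−1)→ 17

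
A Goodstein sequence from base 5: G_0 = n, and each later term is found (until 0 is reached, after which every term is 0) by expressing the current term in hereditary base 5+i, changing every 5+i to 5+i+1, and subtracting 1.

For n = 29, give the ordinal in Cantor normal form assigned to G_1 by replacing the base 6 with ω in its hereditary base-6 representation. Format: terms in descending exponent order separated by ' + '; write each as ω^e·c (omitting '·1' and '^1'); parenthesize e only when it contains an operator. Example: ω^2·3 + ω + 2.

ω^2 + 3

step 0: 29 = 5^2 + 4; sub 6 for 5: 6^2 + 4; = 40; G_1 = 40−1 = 39
step 1: 39 = 6^2 + 3; sub 7 for 6: 7^2 + 3; = 52; G_2 = 52−1 = 51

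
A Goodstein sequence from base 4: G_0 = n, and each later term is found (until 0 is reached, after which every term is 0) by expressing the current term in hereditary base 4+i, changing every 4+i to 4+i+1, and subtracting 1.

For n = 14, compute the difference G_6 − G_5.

1

14 —HB4→ 3·4 + 2 —bump→ 3·5 + 2 = 17 —(−1)→ 16
16 —HB5→ 3·5 + 1 —bump→ 3·6 + 1 = 19 —(−1)→ 18
18 —HB6→ 3·6 —bump→ 3·7 = 21 —(−1)→ 20
20 —HB7→ 2·7 + 6 —bump→ 2·8 + 6 = 22 —(−1)→ 21
21 —HB8→ 2·8 + 5 —bump→ 2·9 + 5 = 23 —(−1)→ 22
22 —HB9→ 2·9 + 4 —bump→ 2·10 + 4 = 24 —(−1)→ 23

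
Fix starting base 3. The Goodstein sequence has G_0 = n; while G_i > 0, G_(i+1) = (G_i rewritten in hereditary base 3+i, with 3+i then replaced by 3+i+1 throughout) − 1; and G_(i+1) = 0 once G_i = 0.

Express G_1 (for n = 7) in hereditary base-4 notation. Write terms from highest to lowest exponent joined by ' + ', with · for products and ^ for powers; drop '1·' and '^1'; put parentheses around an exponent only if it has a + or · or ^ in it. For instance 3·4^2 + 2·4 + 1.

2·4

G_0=7  [base 3] 2·3 + 1  →[3↦4]→  2·4 + 1 = 9  −1 ⇒ G_1=8
G_1=8  [base 4] 2·4  →[4↦5]→  2·5 = 10  −1 ⇒ G_2=9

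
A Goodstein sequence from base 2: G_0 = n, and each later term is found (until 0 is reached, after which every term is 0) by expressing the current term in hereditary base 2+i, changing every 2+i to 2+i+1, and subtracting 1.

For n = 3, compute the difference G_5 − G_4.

-1

i=0: 3 = 2 + 1 (b=2); 2→3: 3 + 1 = 4; 4−1 = 3
i=1: 3 = 3 (b=3); 3→4: 4 = 4; 4−1 = 3
i=2: 3 = 3 (b=4); 4→5: 3 = 3; 3−1 = 2
i=3: 2 = 2 (b=5); 5→6: 2 = 2; 2−1 = 1
i=4: 1 = 1 (b=6); 6→7: 1 = 1; 1−1 = 0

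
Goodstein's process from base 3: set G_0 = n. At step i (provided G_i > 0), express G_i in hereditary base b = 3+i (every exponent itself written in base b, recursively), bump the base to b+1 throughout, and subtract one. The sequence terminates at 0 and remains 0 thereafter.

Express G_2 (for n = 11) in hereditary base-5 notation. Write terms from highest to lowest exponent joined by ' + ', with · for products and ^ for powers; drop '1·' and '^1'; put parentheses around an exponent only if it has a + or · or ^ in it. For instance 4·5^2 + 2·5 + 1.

5^2

base 3: 11 = 3^2 + 2; at 4: 4^2 + 2 = 18; next = 17
base 4: 17 = 4^2 + 1; at 5: 5^2 + 1 = 26; next = 25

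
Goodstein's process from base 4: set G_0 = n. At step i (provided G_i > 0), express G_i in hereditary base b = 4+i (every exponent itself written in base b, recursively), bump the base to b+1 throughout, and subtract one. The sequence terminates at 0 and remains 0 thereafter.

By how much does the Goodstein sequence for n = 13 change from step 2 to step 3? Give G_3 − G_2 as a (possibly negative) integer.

step 0: 13 = 3·4 + 1; sub 5 for 4: 3·5 + 1; = 16; G_1 = 16−1 = 15
step 1: 15 = 3·5; sub 6 for 5: 3·6; = 18; G_2 = 18−1 = 17
step 2: 17 = 2·6 + 5; sub 7 for 6: 2·7 + 5; = 19; G_3 = 19−1 = 18

1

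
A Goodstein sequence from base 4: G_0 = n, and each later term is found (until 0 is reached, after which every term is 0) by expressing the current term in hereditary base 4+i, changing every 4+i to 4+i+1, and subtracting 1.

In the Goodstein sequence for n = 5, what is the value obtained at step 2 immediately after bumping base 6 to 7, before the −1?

G_0 = 5. HB_4(5) = 4 + 1. Bump = 6. G_1 = 5.
G_1 = 5. HB_5(5) = 5. Bump = 6. G_2 = 5.

5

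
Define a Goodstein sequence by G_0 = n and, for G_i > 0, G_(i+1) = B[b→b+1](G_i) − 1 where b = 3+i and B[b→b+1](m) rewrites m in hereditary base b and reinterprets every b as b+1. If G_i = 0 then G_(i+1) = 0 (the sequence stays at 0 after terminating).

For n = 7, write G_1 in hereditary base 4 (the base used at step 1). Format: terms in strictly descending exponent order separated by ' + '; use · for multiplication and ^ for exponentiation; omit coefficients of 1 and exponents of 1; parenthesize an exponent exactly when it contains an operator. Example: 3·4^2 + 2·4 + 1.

2·4

G_0=7  [base 3] 2·3 + 1  →[3↦4]→  2·4 + 1 = 9  −1 ⇒ G_1=8
G_1=8  [base 4] 2·4  →[4↦5]→  2·5 = 10  −1 ⇒ G_2=9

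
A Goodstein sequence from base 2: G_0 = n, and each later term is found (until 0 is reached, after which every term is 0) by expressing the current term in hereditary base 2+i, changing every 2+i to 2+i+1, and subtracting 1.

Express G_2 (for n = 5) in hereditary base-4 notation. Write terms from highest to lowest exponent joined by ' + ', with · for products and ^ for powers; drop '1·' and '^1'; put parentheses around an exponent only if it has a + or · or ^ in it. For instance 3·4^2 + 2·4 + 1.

(0) 5|_2 = 2^2 + 1 ↦ 3^3 + 1|_3 = 28 ⇒ 27
(1) 27|_3 = 3^3 ↦ 4^4|_4 = 256 ⇒ 255
(2) 255|_4 = 3·4^3 + 3·4^2 + 3·4 + 3 ↦ 3·5^3 + 3·5^2 + 3·5 + 3|_5 = 468 ⇒ 467

3·4^3 + 3·4^2 + 3·4 + 3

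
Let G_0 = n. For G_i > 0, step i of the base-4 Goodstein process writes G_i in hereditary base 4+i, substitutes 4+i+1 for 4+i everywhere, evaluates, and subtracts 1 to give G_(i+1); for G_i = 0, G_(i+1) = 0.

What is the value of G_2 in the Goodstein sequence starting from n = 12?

15

(0) 12|_4 = 3·4 ↦ 3·5|_5 = 15 ⇒ 14
(1) 14|_5 = 2·5 + 4 ↦ 2·6 + 4|_6 = 16 ⇒ 15
(2) 15|_6 = 2·6 + 3 ↦ 2·7 + 3|_7 = 17 ⇒ 16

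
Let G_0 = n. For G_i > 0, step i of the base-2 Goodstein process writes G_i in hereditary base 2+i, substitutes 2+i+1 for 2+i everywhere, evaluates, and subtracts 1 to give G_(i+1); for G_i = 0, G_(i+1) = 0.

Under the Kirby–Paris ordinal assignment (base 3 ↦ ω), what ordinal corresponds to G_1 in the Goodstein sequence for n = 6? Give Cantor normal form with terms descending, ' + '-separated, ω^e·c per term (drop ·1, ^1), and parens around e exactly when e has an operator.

ω^ω + 2

G_0=6  [base 2] 2^2 + 2  →[2↦3]→  3^3 + 3 = 30  −1 ⇒ G_1=29
G_1=29  [base 3] 3^3 + 2  →[3↦4]→  4^4 + 2 = 258  −1 ⇒ G_2=257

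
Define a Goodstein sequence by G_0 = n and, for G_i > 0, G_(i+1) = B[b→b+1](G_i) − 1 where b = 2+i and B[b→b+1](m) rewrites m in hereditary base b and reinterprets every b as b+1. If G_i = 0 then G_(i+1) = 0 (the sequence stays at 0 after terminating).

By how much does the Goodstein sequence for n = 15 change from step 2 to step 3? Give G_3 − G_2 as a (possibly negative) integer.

step 0: 15 = 2^(2 + 1) + 2^2 + 2 + 1; sub 3 for 2: 3^(3 + 1) + 3^3 + 3 + 1; = 112; G_1 = 112−1 = 111
step 1: 111 = 3^(3 + 1) + 3^3 + 3; sub 4 for 3: 4^(4 + 1) + 4^4 + 4; = 1284; G_2 = 1284−1 = 1283
step 2: 1283 = 4^(4 + 1) + 4^4 + 3; sub 5 for 4: 5^(5 + 1) + 5^5 + 3; = 18753; G_3 = 18753−1 = 18752

17469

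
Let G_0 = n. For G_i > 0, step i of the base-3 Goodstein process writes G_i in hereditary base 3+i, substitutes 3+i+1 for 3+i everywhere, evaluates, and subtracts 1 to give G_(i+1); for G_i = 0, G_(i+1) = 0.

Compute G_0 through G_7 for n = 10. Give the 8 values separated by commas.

base 3: 10 = 3^2 + 1; at 4: 4^2 + 1 = 17; next = 16
base 4: 16 = 4^2; at 5: 5^2 = 25; next = 24
base 5: 24 = 4·5 + 4; at 6: 4·6 + 4 = 28; next = 27
base 6: 27 = 4·6 + 3; at 7: 4·7 + 3 = 31; next = 30
base 7: 30 = 4·7 + 2; at 8: 4·8 + 2 = 34; next = 33
base 8: 33 = 4·8 + 1; at 9: 4·9 + 1 = 37; next = 36
base 9: 36 = 4·9; at 10: 4·10 = 40; next = 39

10, 16, 24, 27, 30, 33, 36, 39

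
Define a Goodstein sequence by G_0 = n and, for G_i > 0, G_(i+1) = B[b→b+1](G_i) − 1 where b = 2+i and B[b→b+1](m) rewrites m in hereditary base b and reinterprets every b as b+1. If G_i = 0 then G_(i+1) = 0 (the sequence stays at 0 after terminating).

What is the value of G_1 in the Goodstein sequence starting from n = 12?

G_0=12  [base 2] 2^(2 + 1) + 2^2  →[2↦3]→  3^(3 + 1) + 3^3 = 108  −1 ⇒ G_1=107
G_1=107  [base 3] 3^(3 + 1) + 2·3^2 + 2·3 + 2  →[3↦4]→  4^(4 + 1) + 2·4^2 + 2·4 + 2 = 1066  −1 ⇒ G_2=1065

107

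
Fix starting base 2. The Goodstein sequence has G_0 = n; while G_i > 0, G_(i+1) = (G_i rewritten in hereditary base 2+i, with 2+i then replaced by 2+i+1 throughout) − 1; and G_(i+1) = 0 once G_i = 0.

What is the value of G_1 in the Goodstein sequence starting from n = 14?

110

i=0: 14 = 2^(2 + 1) + 2^2 + 2 (b=2); 2→3: 3^(3 + 1) + 3^3 + 3 = 111; 111−1 = 110
i=1: 110 = 3^(3 + 1) + 3^3 + 2 (b=3); 3→4: 4^(4 + 1) + 4^4 + 2 = 1282; 1282−1 = 1281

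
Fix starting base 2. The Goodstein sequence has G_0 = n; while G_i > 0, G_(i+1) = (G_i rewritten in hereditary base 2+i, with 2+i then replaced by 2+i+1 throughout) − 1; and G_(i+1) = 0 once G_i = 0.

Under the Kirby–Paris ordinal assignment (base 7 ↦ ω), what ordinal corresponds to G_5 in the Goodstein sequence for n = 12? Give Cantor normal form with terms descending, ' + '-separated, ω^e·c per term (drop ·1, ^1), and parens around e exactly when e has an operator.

step 0: 12 = 2^(2 + 1) + 2^2; sub 3 for 2: 3^(3 + 1) + 3^3; = 108; G_1 = 108−1 = 107
step 1: 107 = 3^(3 + 1) + 2·3^2 + 2·3 + 2; sub 4 for 3: 4^(4 + 1) + 2·4^2 + 2·4 + 2; = 1066; G_2 = 1066−1 = 1065
step 2: 1065 = 4^(4 + 1) + 2·4^2 + 2·4 + 1; sub 5 for 4: 5^(5 + 1) + 2·5^2 + 2·5 + 1; = 15686; G_3 = 15686−1 = 15685
step 3: 15685 = 5^(5 + 1) + 2·5^2 + 2·5; sub 6 for 5: 6^(6 + 1) + 2·6^2 + 2·6; = 280020; G_4 = 280020−1 = 280019
step 4: 280019 = 6^(6 + 1) + 2·6^2 + 6 + 5; sub 7 for 6: 7^(7 + 1) + 2·7^2 + 7 + 5; = 5764911; G_5 = 5764911−1 = 5764910

ω^(ω + 1) + ω^2·2 + ω + 4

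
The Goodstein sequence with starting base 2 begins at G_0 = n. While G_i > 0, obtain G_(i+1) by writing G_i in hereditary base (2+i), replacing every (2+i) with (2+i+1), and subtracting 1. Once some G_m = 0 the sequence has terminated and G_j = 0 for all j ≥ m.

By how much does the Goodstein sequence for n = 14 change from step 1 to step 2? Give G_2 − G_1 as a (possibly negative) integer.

1171

14 —HB2→ 2^(2 + 1) + 2^2 + 2 —bump→ 3^(3 + 1) + 3^3 + 3 = 111 —(−1)→ 110
110 —HB3→ 3^(3 + 1) + 3^3 + 2 —bump→ 4^(4 + 1) + 4^4 + 2 = 1282 —(−1)→ 1281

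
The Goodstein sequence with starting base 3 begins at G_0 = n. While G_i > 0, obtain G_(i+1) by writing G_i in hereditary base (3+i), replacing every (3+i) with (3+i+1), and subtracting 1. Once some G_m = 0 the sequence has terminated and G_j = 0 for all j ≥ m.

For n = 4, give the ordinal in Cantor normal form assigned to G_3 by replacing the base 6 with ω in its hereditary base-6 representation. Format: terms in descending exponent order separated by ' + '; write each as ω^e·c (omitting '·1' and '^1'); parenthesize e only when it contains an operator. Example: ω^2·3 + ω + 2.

G_0=4  [base 3] 3 + 1  →[3↦4]→  4 + 1 = 5  −1 ⇒ G_1=4
G_1=4  [base 4] 4  →[4↦5]→  5 = 5  −1 ⇒ G_2=4
G_2=4  [base 5] 4  →[5↦6]→  4 = 4  −1 ⇒ G_3=3
G_3=3  [base 6] 3  →[6↦7]→  3 = 3  −1 ⇒ G_4=2

3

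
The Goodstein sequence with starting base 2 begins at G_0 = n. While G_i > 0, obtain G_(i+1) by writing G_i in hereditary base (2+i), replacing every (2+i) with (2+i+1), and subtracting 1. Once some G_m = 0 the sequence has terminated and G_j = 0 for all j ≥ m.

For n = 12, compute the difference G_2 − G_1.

base 2: 12 = 2^(2 + 1) + 2^2; at 3: 3^(3 + 1) + 3^3 = 108; next = 107
base 3: 107 = 3^(3 + 1) + 2·3^2 + 2·3 + 2; at 4: 4^(4 + 1) + 2·4^2 + 2·4 + 2 = 1066; next = 1065

958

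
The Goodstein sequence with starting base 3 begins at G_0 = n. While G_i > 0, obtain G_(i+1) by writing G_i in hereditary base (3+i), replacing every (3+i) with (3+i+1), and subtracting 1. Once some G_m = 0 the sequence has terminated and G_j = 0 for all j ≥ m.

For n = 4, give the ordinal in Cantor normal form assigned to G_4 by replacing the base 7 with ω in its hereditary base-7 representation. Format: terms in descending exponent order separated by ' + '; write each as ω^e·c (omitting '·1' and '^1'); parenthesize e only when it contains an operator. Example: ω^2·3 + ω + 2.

4 —HB3→ 3 + 1 —bump→ 4 + 1 = 5 —(−1)→ 4
4 —HB4→ 4 —bump→ 5 = 5 —(−1)→ 4
4 —HB5→ 4 —bump→ 4 = 4 —(−1)→ 3
3 —HB6→ 3 —bump→ 3 = 3 —(−1)→ 2

2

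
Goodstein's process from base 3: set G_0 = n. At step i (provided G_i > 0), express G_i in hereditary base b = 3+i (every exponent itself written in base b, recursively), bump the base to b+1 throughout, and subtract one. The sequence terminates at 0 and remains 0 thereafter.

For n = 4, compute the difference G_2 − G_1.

step 0: 4 = 3 + 1; sub 4 for 3: 4 + 1; = 5; G_1 = 5−1 = 4
step 1: 4 = 4; sub 5 for 4: 5; = 5; G_2 = 5−1 = 4

0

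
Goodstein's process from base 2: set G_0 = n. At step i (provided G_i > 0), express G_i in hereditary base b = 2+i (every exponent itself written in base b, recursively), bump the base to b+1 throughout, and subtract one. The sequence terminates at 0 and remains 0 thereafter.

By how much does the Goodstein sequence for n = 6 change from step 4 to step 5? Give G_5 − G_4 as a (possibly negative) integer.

51384

G_0 = 6. HB_2(6) = 2^2 + 2. Bump = 30. G_1 = 29.
G_1 = 29. HB_3(29) = 3^3 + 2. Bump = 258. G_2 = 257.
G_2 = 257. HB_4(257) = 4^4 + 1. Bump = 3126. G_3 = 3125.
G_3 = 3125. HB_5(3125) = 5^5. Bump = 46656. G_4 = 46655.
G_4 = 46655. HB_6(46655) = 5·6^5 + 5·6^4 + 5·6^3 + 5·6^2 + 5·6 + 5. Bump = 98040. G_5 = 98039.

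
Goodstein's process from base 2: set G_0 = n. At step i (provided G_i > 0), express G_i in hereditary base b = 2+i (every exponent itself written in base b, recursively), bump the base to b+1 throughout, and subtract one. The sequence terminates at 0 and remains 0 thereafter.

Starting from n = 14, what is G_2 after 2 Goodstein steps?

1281

(0) 14|_2 = 2^(2 + 1) + 2^2 + 2 ↦ 3^(3 + 1) + 3^3 + 3|_3 = 111 ⇒ 110
(1) 110|_3 = 3^(3 + 1) + 3^3 + 2 ↦ 4^(4 + 1) + 4^4 + 2|_4 = 1282 ⇒ 1281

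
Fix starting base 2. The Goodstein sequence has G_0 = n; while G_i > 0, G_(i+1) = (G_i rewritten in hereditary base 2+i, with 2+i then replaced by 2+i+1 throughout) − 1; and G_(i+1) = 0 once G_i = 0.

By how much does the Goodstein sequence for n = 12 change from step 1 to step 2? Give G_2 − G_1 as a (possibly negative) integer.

958

G_0=12  [base 2] 2^(2 + 1) + 2^2  →[2↦3]→  3^(3 + 1) + 3^3 = 108  −1 ⇒ G_1=107
G_1=107  [base 3] 3^(3 + 1) + 2·3^2 + 2·3 + 2  →[3↦4]→  4^(4 + 1) + 2·4^2 + 2·4 + 2 = 1066  −1 ⇒ G_2=1065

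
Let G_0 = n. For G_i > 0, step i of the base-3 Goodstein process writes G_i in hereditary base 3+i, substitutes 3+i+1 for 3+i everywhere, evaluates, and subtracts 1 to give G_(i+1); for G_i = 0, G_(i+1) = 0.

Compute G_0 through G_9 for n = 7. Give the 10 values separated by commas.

7, 8, 9, 9, 9, 9, 9, 9, 8, 7

G_0 = 7. HB_3(7) = 2·3 + 1. Bump = 9. G_1 = 8.
G_1 = 8. HB_4(8) = 2·4. Bump = 10. G_2 = 9.
G_2 = 9. HB_5(9) = 5 + 4. Bump = 10. G_3 = 9.
G_3 = 9. HB_6(9) = 6 + 3. Bump = 10. G_4 = 9.
G_4 = 9. HB_7(9) = 7 + 2. Bump = 10. G_5 = 9.
G_5 = 9. HB_8(9) = 8 + 1. Bump = 10. G_6 = 9.
G_6 = 9. HB_9(9) = 9. Bump = 10. G_7 = 9.
G_7 = 9. HB_10(9) = 9. Bump = 9. G_8 = 8.
G_8 = 8. HB_11(8) = 8. Bump = 8. G_9 = 7.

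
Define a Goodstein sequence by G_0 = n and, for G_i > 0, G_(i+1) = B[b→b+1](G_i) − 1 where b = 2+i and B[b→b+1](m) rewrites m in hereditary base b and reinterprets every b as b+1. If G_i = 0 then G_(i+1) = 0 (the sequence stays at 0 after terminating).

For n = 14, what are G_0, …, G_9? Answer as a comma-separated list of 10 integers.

14, 110, 1281, 18750, 326591, 5862840, 134404971, 3487116548, 100000555551, 3138429262496

[0] 14 ≡ 2^(2 + 1) + 2^2 + 2 (base 2). Lift 3: 111. −1: 110.
[1] 110 ≡ 3^(3 + 1) + 3^3 + 2 (base 3). Lift 4: 1282. −1: 1281.
[2] 1281 ≡ 4^(4 + 1) + 4^4 + 1 (base 4). Lift 5: 18751. −1: 18750.
[3] 18750 ≡ 5^(5 + 1) + 5^5 (base 5). Lift 6: 326592. −1: 326591.
[4] 326591 ≡ 6^(6 + 1) + 5·6^5 + 5·6^4 + 5·6^3 + 5·6^2 + 5·6 + 5 (base 6). Lift 7: 5862841. −1: 5862840.
[5] 5862840 ≡ 7^(7 + 1) + 5·7^5 + 5·7^4 + 5·7^3 + 5·7^2 + 5·7 + 4 (base 7). Lift 8: 134404972. −1: 134404971.
[6] 134404971 ≡ 8^(8 + 1) + 5·8^5 + 5·8^4 + 5·8^3 + 5·8^2 + 5·8 + 3 (base 8). Lift 9: 3487116549. −1: 3487116548.
[7] 3487116548 ≡ 9^(9 + 1) + 5·9^5 + 5·9^4 + 5·9^3 + 5·9^2 + 5·9 + 2 (base 9). Lift 10: 100000555552. −1: 100000555551.
[8] 100000555551 ≡ 10^(10 + 1) + 5·10^5 + 5·10^4 + 5·10^3 + 5·10^2 + 5·10 + 1 (base 10). Lift 11: 3138429262497. −1: 3138429262496.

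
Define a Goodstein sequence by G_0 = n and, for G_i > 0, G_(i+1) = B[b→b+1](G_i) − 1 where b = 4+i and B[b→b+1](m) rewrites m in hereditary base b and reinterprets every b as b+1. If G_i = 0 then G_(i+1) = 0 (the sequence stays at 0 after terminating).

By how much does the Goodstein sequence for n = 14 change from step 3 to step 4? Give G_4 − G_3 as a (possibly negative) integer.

1

(0) 14|_4 = 3·4 + 2 ↦ 3·5 + 2|_5 = 17 ⇒ 16
(1) 16|_5 = 3·5 + 1 ↦ 3·6 + 1|_6 = 19 ⇒ 18
(2) 18|_6 = 3·6 ↦ 3·7|_7 = 21 ⇒ 20
(3) 20|_7 = 2·7 + 6 ↦ 2·8 + 6|_8 = 22 ⇒ 21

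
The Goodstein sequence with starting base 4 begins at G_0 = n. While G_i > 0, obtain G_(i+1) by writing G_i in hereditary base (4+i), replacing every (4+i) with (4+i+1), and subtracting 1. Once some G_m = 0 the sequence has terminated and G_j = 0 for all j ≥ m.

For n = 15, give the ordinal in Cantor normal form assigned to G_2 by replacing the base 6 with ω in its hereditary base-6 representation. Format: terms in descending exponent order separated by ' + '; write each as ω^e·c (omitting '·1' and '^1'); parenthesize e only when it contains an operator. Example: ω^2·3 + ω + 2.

ω·3 + 1

(0) 15|_4 = 3·4 + 3 ↦ 3·5 + 3|_5 = 18 ⇒ 17
(1) 17|_5 = 3·5 + 2 ↦ 3·6 + 2|_6 = 20 ⇒ 19
(2) 19|_6 = 3·6 + 1 ↦ 3·7 + 1|_7 = 22 ⇒ 21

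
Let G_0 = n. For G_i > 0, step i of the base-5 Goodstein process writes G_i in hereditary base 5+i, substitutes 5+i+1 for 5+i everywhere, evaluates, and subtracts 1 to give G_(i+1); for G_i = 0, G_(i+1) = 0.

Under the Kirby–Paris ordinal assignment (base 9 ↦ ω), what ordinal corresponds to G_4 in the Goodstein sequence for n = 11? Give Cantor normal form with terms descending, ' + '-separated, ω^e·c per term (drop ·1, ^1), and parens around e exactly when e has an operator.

ω + 4

(0) 11|_5 = 2·5 + 1 ↦ 2·6 + 1|_6 = 13 ⇒ 12
(1) 12|_6 = 2·6 ↦ 2·7|_7 = 14 ⇒ 13
(2) 13|_7 = 7 + 6 ↦ 8 + 6|_8 = 14 ⇒ 13
(3) 13|_8 = 8 + 5 ↦ 9 + 5|_9 = 14 ⇒ 13
(4) 13|_9 = 9 + 4 ↦ 10 + 4|_10 = 14 ⇒ 13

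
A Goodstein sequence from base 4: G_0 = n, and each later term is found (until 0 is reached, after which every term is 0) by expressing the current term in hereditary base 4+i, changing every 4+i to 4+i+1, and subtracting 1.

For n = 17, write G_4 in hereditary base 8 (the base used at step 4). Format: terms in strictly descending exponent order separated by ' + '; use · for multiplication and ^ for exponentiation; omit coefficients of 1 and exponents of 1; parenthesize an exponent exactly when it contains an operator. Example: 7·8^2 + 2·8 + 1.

5·8 + 3

base 4: 17 = 4^2 + 1; at 5: 5^2 + 1 = 26; next = 25
base 5: 25 = 5^2; at 6: 6^2 = 36; next = 35
base 6: 35 = 5·6 + 5; at 7: 5·7 + 5 = 40; next = 39
base 7: 39 = 5·7 + 4; at 8: 5·8 + 4 = 44; next = 43
base 8: 43 = 5·8 + 3; at 9: 5·9 + 3 = 48; next = 47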